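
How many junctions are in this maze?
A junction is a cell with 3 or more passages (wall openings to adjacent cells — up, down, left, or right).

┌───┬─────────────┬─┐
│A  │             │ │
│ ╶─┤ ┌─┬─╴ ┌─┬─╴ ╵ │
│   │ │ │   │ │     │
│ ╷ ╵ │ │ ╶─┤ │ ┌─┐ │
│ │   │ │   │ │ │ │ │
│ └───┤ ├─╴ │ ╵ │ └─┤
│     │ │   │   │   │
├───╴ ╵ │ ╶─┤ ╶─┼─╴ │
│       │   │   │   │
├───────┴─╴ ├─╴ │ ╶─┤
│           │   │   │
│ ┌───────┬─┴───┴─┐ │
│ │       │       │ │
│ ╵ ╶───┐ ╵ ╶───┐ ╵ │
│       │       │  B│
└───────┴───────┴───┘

Checking each cell for number of passages:

Junctions found (3+ passages):
  (0, 5): 3 passages
  (1, 0): 3 passages
  (1, 8): 3 passages
  (1, 9): 3 passages
  (3, 6): 3 passages
  (4, 2): 3 passages
  (7, 1): 3 passages
  (7, 5): 3 passages
Total junctions: 8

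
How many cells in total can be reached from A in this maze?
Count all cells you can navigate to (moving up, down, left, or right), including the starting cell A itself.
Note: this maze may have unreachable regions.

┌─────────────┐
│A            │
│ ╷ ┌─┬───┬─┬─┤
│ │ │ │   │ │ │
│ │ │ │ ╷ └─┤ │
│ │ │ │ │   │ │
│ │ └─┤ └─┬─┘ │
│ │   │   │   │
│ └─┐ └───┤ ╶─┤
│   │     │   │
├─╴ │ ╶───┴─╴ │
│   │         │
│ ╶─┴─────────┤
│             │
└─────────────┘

Using BFS/flood-fill to find all reachable cells from A:
Maze size: 7 × 7 = 49 total cells
10 cell(s) are walled off and cannot be reached from A.
Reachable cells: 39

Reachable region (· marks reachable cells):

┌─────────────┐
│A · · · · · ·│
│ ╷ ┌─┬───┬─┬─┤
│·│·│ │   │ │·│
│ │ │ │ ╷ └─┤ │
│·│·│ │ │   │·│
│ │ └─┤ └─┬─┘ │
│·│· ·│   │· ·│
│ └─┐ └───┤ ╶─┤
│· ·│· · ·│· ·│
├─╴ │ ╶───┴─╴ │
│· ·│· · · · ·│
│ ╶─┴─────────┤
│· · · · · · ·│
└─────────────┘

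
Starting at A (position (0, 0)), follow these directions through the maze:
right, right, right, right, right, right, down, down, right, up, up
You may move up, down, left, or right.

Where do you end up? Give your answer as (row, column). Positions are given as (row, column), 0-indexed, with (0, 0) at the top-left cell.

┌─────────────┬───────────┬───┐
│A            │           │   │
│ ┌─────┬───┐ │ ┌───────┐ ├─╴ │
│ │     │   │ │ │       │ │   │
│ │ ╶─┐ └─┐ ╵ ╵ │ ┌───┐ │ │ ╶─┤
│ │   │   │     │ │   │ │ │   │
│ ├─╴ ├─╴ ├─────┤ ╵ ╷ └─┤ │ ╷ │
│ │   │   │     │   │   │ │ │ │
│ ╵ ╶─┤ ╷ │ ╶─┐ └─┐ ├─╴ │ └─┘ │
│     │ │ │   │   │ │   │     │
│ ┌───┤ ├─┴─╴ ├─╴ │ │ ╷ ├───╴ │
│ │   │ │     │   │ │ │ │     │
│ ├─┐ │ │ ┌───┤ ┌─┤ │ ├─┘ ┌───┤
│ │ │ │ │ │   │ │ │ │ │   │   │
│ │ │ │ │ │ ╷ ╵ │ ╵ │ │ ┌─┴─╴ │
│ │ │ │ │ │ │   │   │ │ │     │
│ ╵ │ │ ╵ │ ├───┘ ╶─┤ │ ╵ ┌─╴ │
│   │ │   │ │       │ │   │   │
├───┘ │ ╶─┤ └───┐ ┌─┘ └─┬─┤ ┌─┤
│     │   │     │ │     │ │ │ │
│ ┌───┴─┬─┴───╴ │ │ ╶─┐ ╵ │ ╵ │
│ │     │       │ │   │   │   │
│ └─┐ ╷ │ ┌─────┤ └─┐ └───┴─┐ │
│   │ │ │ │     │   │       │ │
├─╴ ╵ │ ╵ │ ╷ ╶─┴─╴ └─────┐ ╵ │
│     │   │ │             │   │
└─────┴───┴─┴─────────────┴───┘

Following directions step by step:
Start: (0, 0)
  right: (0, 0) → (0, 1)
  right: (0, 1) → (0, 2)
  right: (0, 2) → (0, 3)
  right: (0, 3) → (0, 4)
  right: (0, 4) → (0, 5)
  right: (0, 5) → (0, 6)
  down: (0, 6) → (1, 6)
  down: (1, 6) → (2, 6)
  right: (2, 6) → (2, 7)
  up: (2, 7) → (1, 7)
  up: (1, 7) → (0, 7)
Final position: (0, 7)

Path taken:

┌─────────────┬───────────┬───┐
│A → → → → → ↓│B          │   │
│ ┌─────┬───┐ │ ┌───────┐ ├─╴ │
│ │     │   │↓│↑│       │ │   │
│ │ ╶─┐ └─┐ ╵ ╵ │ ┌───┐ │ │ ╶─┤
│ │   │   │  ↳ ↑│ │   │ │ │   │
│ ├─╴ ├─╴ ├─────┤ ╵ ╷ └─┤ │ ╷ │
│ │   │   │     │   │   │ │ │ │
│ ╵ ╶─┤ ╷ │ ╶─┐ └─┐ ├─╴ │ └─┘ │
│     │ │ │   │   │ │   │     │
│ ┌───┤ ├─┴─╴ ├─╴ │ │ ╷ ├───╴ │
│ │   │ │     │   │ │ │ │     │
│ ├─┐ │ │ ┌───┤ ┌─┤ │ ├─┘ ┌───┤
│ │ │ │ │ │   │ │ │ │ │   │   │
│ │ │ │ │ │ ╷ ╵ │ ╵ │ │ ┌─┴─╴ │
│ │ │ │ │ │ │   │   │ │ │     │
│ ╵ │ │ ╵ │ ├───┘ ╶─┤ │ ╵ ┌─╴ │
│   │ │   │ │       │ │   │   │
├───┘ │ ╶─┤ └───┐ ┌─┘ └─┬─┤ ┌─┤
│     │   │     │ │     │ │ │ │
│ ┌───┴─┬─┴───╴ │ │ ╶─┐ ╵ │ ╵ │
│ │     │       │ │   │   │   │
│ └─┐ ╷ │ ┌─────┤ └─┐ └───┴─┐ │
│   │ │ │ │     │   │       │ │
├─╴ ╵ │ ╵ │ ╷ ╶─┴─╴ └─────┐ ╵ │
│     │   │ │             │   │
└─────┴───┴─┴─────────────┴───┘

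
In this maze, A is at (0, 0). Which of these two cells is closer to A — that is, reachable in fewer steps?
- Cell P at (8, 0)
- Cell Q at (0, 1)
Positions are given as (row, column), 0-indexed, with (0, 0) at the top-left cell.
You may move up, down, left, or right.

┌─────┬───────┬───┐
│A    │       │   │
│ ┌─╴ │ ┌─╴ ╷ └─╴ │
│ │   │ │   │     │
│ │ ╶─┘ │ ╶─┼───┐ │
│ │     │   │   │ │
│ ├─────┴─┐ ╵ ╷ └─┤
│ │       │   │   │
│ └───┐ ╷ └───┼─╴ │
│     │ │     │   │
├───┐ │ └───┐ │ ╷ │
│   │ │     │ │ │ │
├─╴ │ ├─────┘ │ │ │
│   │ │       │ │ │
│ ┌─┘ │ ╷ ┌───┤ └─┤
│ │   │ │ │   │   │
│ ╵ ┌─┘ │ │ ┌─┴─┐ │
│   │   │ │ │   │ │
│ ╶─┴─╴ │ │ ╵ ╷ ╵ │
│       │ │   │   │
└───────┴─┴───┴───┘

Shortest path A → P at (8, 0): 12 steps
Shortest path A → Q at (0, 1): 1 steps

Q is closer (1 steps vs 12 steps).

Path to P:

┌─────┬───────┬───┐
│A    │       │   │
│ ┌─╴ │ ┌─╴ ╷ └─╴ │
│↓│   │ │   │     │
│ │ ╶─┘ │ ╶─┼───┐ │
│↓│     │   │   │ │
│ ├─────┴─┐ ╵ ╷ └─┤
│↓│       │   │   │
│ └───┐ ╷ └───┼─╴ │
│↳ → ↓│ │     │   │
├───┐ │ └───┐ │ ╷ │
│   │↓│     │ │ │ │
├─╴ │ ├─────┘ │ │ │
│   │↓│       │ │ │
│ ┌─┘ │ ╷ ┌───┤ └─┤
│ │↓ ↲│ │ │   │   │
│ ╵ ┌─┘ │ │ ┌─┴─┐ │
│P ↲│   │ │ │   │ │
│ ╶─┴─╴ │ │ ╵ ╷ ╵ │
│       │ │   │   │
└───────┴─┴───┴───┘

Path to Q:

┌─────┬───────┬───┐
│A Q  │       │   │
│ ┌─╴ │ ┌─╴ ╷ └─╴ │
│ │   │ │   │     │
│ │ ╶─┘ │ ╶─┼───┐ │
│ │     │   │   │ │
│ ├─────┴─┐ ╵ ╷ └─┤
│ │       │   │   │
│ └───┐ ╷ └───┼─╴ │
│     │ │     │   │
├───┐ │ └───┐ │ ╷ │
│   │ │     │ │ │ │
├─╴ │ ├─────┘ │ │ │
│   │ │       │ │ │
│ ┌─┘ │ ╷ ┌───┤ └─┤
│ │   │ │ │   │   │
│ ╵ ┌─┘ │ │ ┌─┴─┐ │
│   │   │ │ │   │ │
│ ╶─┴─╴ │ │ ╵ ╷ ╵ │
│       │ │   │   │
└───────┴─┴───┴───┘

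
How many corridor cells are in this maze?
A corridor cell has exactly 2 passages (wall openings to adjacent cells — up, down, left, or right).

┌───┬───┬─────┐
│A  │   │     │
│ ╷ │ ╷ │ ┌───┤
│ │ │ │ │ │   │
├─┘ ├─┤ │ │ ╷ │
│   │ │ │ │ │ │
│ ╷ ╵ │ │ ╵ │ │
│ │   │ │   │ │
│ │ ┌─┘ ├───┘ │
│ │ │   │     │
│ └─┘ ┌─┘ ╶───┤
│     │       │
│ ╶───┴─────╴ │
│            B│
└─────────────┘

Counting cells with exactly 2 passages:
Total corridor cells: 39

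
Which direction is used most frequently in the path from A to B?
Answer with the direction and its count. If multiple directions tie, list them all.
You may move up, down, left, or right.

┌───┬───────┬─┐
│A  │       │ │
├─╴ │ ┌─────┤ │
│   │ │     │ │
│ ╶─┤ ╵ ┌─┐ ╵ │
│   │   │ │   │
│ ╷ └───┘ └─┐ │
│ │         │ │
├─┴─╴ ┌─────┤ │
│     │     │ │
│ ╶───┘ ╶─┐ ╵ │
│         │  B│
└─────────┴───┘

Directions: right, down, left, down, right, down, right, down, left, left, down, right, right, right, up, right, right, down, right
Counts: {'right': 9, 'down': 6, 'left': 3, 'up': 1}
Most common: right (9 times)

Solution:

┌───┬───────┬─┐
│A ↓│       │ │
├─╴ │ ┌─────┤ │
│↓ ↲│ │     │ │
│ ╶─┤ ╵ ┌─┐ ╵ │
│↳ ↓│   │ │   │
│ ╷ └───┘ └─┐ │
│ │↳ ↓      │ │
├─┴─╴ ┌─────┤ │
│↓ ← ↲│↱ → ↓│ │
│ ╶───┘ ╶─┐ ╵ │
│↳ → → ↑  │↳ B│
└─────────┴───┘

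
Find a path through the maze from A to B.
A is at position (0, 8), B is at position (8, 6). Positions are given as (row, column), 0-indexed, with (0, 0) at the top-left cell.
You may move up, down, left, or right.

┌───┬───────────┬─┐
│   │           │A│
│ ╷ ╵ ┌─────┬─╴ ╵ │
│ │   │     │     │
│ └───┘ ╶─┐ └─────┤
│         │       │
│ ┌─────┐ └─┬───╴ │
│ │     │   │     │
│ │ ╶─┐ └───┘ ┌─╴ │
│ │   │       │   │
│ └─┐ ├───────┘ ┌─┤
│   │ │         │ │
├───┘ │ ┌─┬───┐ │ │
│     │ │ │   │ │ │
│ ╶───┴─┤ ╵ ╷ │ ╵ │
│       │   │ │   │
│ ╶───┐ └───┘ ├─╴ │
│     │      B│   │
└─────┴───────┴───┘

Finding the shortest path from (0, 8) to (8, 6):
Path length: 48 steps
Directions: down → left → up → left → left → left → left → left → down → left → up → left → down → down → right → right → right → up → right → right → down → right → right → right → down → left → left → down → left → left → left → up → left → left → down → right → down → down → left → left → down → right → right → right → down → right → right → right

Solution:

┌───┬───────────┬─┐
│↓ ↰│↓ ← ← ← ← ↰│A│
│ ╷ ╵ ┌─────┬─╴ ╵ │
│↓│↑ ↲│↱ → ↓│  ↑ ↲│
│ └───┘ ╶─┐ └─────┤
│↳ → → ↑  │↳ → → ↓│
│ ┌─────┐ └─┬───╴ │
│ │↓ ← ↰│   │↓ ← ↲│
│ │ ╶─┐ └───┘ ┌─╴ │
│ │↳ ↓│↑ ← ← ↲│   │
│ └─┐ ├───────┘ ┌─┤
│   │↓│         │ │
├───┘ │ ┌─┬───┐ │ │
│↓ ← ↲│ │ │   │ │ │
│ ╶───┴─┤ ╵ ╷ │ ╵ │
│↳ → → ↓│   │ │   │
│ ╶───┐ └───┘ ├─╴ │
│     │↳ → → B│   │
└─────┴───────┴───┘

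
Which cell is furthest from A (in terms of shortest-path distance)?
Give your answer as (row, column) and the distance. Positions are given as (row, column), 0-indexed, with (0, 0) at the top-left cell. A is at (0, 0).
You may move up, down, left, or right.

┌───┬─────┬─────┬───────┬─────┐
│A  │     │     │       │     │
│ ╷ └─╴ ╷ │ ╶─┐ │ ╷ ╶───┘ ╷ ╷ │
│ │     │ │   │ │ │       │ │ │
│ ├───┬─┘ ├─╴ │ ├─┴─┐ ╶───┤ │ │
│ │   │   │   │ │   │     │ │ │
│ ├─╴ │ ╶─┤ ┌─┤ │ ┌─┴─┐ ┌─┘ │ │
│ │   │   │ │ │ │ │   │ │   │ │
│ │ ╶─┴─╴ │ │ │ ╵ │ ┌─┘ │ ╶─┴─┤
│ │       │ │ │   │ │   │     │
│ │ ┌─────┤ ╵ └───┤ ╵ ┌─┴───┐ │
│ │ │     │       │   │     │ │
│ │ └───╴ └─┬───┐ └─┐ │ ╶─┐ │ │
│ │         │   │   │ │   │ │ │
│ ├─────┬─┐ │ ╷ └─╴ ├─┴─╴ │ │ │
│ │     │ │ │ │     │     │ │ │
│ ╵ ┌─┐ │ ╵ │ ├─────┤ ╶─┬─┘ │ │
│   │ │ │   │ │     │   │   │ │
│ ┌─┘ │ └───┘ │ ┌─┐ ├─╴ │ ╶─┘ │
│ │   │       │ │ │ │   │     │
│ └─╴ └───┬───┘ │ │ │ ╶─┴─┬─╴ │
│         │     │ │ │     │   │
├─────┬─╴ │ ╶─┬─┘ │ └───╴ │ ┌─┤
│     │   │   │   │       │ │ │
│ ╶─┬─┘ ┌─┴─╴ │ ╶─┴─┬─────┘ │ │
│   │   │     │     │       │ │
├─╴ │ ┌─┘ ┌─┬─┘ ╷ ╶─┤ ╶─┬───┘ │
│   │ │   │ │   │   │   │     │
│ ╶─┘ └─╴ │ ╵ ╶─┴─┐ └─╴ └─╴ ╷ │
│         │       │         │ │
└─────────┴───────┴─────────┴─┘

Computing BFS distances from A to all cells:
Furthest cell: (3, 10)
Distance: 89 steps

Path from A to the furthest cell:

┌───┬─────┬─────┬───────┬─────┐
│A  │     │     │       │↓ ↰  │
│ ╷ └─╴ ╷ │ ╶─┐ │ ╷ ╶───┘ ╷ ╷ │
│↓│     │ │   │ │ │  ↓ ← ↲│↑│ │
│ ├───┬─┘ ├─╴ │ ├─┴─┐ ╶───┤ │ │
│↓│   │   │   │ │   │↳ ↓  │↑│ │
│ ├─╴ │ ╶─┤ ┌─┤ │ ┌─┴─┐ ┌─┘ │ │
│↓│   │   │ │ │ │ │↱ B│↓│↱ ↑│ │
│ │ ╶─┴─╴ │ │ │ ╵ │ ┌─┘ │ ╶─┴─┤
│↓│       │ │ │   │↑│↓ ↲│↑ ← ↰│
│ │ ┌─────┤ ╵ └───┤ ╵ ┌─┴───┐ │
│↓│ │     │       │↑ ↲│↱ → ↓│↑│
│ │ └───╴ └─┬───┐ └─┐ │ ╶─┐ │ │
│↓│         │   │   │ │↑ ↰│↓│↑│
│ ├─────┬─┐ │ ╷ └─╴ ├─┴─╴ │ │ │
│↓│     │ │ │ │     │↱ → ↑│↓│↑│
│ ╵ ┌─┐ │ ╵ │ ├─────┤ ╶─┬─┘ │ │
│↓  │ │ │   │ │↱ → ↓│↑ ↰│↓ ↲│↑│
│ ┌─┘ │ └───┘ │ ┌─┐ ├─╴ │ ╶─┘ │
│↓│   │       │↑│ │↓│↱ ↑│↳ → ↑│
│ └─╴ └───┬───┘ │ │ │ ╶─┴─┬─╴ │
│↳ → → → ↓│↱ → ↑│ │↓│↑ ← ↰│   │
├─────┬─╴ │ ╶─┬─┘ │ └───╴ │ ┌─┤
│     │↓ ↲│↑ ↰│   │↳ → → ↑│ │ │
│ ╶─┬─┘ ┌─┴─╴ │ ╶─┴─┬─────┘ │ │
│   │↓ ↲│↱ → ↑│     │       │ │
├─╴ │ ┌─┘ ┌─┬─┘ ╷ ╶─┤ ╶─┬───┘ │
│   │↓│  ↑│ │   │   │   │     │
│ ╶─┘ └─╴ │ ╵ ╶─┴─┐ └─╴ └─╴ ╷ │
│    ↳ → ↑│       │         │ │
└─────────┴───────┴─────────┴─┘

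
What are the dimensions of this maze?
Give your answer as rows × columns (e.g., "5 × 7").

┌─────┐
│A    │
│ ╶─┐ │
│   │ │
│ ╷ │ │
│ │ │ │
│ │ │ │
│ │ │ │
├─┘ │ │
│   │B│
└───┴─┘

Counting the maze dimensions:
Rows (vertical): 5
Columns (horizontal): 3
Dimensions: 5 × 3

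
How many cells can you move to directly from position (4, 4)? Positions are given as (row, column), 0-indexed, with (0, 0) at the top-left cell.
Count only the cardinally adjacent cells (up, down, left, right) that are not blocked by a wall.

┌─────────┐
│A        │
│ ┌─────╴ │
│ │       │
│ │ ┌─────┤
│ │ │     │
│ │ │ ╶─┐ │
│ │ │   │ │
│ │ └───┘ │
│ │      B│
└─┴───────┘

Checking passable neighbors of (4, 4):
Neighbors: (3, 4), (4, 3)
Count: 2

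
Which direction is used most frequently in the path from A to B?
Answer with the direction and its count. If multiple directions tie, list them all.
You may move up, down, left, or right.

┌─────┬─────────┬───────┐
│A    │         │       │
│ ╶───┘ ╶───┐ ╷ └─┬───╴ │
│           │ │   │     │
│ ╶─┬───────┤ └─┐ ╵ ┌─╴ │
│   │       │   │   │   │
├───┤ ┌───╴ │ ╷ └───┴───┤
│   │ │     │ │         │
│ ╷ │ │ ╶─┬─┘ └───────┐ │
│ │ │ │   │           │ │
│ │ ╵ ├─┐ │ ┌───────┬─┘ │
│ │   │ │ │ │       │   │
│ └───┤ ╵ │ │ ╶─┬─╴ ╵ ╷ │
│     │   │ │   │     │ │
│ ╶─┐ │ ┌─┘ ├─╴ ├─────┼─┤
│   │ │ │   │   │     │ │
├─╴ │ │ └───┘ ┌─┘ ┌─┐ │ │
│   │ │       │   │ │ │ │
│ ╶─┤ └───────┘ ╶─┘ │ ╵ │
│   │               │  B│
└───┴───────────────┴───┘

Directions: down, right, right, right, up, right, right, right, down, down, right, down, right, right, right, right, down, down, left, down, left, up, left, left, left, down, right, down, left, down, left, left, left, up, up, right, up, up, left, up, right, right, up, left, left, left, down, down, down, left, up, up, left, down, down, down, right, right, down, down, down, right, right, right, right, right, up, right, up, right, right, down, down, right
Counts: {'down': 21, 'right': 26, 'up': 12, 'left': 15}
Most common: right (26 times)

Solution:

┌─────┬─────────┬───────┐
│A    │↱ → → ↓  │       │
│ ╶───┘ ╶───┐ ╷ └─┬───╴ │
│↳ → → ↑    │↓│   │     │
│ ╶─┬───────┤ └─┐ ╵ ┌─╴ │
│   │↓ ← ← ↰│↳ ↓│   │   │
├───┤ ┌───╴ │ ╷ └───┴───┤
│↓ ↰│↓│↱ → ↑│ │↳ → → → ↓│
│ ╷ │ │ ╶─┬─┘ └───────┐ │
│↓│↑│↓│↑ ↰│           │↓│
│ │ ╵ ├─┐ │ ┌───────┬─┘ │
│↓│↑ ↲│ │↑│ │↓ ← ← ↰│↓ ↲│
│ └───┤ ╵ │ │ ╶─┬─╴ ╵ ╷ │
│↳ → ↓│↱ ↑│ │↳ ↓│  ↑ ↲│ │
│ ╶─┐ │ ┌─┘ ├─╴ ├─────┼─┤
│   │↓│↑│   │↓ ↲│↱ → ↓│ │
├─╴ │ │ └───┘ ┌─┘ ┌─┐ │ │
│   │↓│↑ ← ← ↲│↱ ↑│ │↓│ │
│ ╶─┤ └───────┘ ╶─┘ │ ╵ │
│   │↳ → → → → ↑    │↳ B│
└───┴───────────────┴───┘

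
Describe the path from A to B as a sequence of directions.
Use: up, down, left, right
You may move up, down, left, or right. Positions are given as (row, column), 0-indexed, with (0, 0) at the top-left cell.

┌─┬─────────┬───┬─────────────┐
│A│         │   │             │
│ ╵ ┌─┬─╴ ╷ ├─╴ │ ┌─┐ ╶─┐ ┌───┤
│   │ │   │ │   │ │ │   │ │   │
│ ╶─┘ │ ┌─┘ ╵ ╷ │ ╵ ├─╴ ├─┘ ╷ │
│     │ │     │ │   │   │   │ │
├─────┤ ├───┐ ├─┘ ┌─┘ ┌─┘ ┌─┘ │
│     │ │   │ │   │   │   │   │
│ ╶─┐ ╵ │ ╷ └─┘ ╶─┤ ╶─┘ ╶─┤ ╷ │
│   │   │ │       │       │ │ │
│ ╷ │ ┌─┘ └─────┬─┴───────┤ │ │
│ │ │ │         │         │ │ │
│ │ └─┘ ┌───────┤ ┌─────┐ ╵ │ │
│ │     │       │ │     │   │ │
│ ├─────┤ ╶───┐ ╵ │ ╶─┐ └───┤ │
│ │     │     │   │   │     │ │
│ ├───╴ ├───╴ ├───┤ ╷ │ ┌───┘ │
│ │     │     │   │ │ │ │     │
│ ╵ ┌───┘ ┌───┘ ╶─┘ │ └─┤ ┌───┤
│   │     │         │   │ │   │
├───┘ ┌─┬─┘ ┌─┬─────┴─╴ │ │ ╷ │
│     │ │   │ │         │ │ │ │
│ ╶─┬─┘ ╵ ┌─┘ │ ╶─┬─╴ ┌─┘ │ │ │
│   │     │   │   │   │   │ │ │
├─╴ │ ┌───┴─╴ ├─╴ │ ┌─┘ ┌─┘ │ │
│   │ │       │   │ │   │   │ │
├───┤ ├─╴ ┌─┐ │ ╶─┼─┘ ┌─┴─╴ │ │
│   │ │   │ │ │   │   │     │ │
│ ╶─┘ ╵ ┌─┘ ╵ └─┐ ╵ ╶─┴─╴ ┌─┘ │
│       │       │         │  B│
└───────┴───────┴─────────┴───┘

Finding the path and converting it to directions:
Path through cells: (0,0) → (1,0) → (1,1) → (0,1) → (0,2) → (0,3) → (0,4) → (1,4) → (1,3) → (2,3) → (3,3) → (4,3) → (4,2) → (3,2) → (3,1) → (3,0) → (4,0) → (4,1) → (5,1) → (6,1) → (6,2) → (6,3) → (5,3) → (5,4) → (4,4) → (3,4) → (3,5) → (4,5) → (4,6) → (4,7) → (3,7) → (3,8) → (2,8) → (1,8) → (0,8) → (0,9) → (0,10) → (1,10) → (1,11) → (2,11) → (2,10) → (3,10) → (3,9) → (4,9) → (4,10) → (4,11) → (3,11) → (3,12) → (2,12) → (2,13) → (1,13) → (1,14) → (2,14) → (3,14) → (4,14) → (5,14) → (6,14) → (7,14) → (8,14) → (8,13) → (8,12) → (9,12) → (10,12) → (11,12) → (11,11) → (12,11) → (12,10) → (13,10) → (13,9) → (14,9) → (14,10) → (14,11) → (14,12) → (13,12) → (13,13) → (12,13) → (11,13) → (10,13) → (9,13) → (9,14) → (10,14) → (11,14) → (12,14) → (13,14) → (14,14)
Directions: down, right, up, right, right, right, down, left, down, down, down, left, up, left, left, down, right, down, down, right, right, up, right, up, up, right, down, right, right, up, right, up, up, up, right, right, down, right, down, left, down, left, down, right, right, up, right, up, right, up, right, down, down, down, down, down, down, down, left, left, down, down, down, left, down, left, down, left, down, right, right, right, up, right, up, up, up, up, right, down, down, down, down, down

Solution:

┌─┬─────────┬───┬─────────────┐
│A│↱ → → ↓  │   │↱ → ↓        │
│ ╵ ┌─┬─╴ ╷ ├─╴ │ ┌─┐ ╶─┐ ┌───┤
│↳ ↑│ │↓ ↲│ │   │↑│ │↳ ↓│ │↱ ↓│
│ ╶─┘ │ ┌─┘ ╵ ╷ │ ╵ ├─╴ ├─┘ ╷ │
│     │↓│     │ │↑  │↓ ↲│↱ ↑│↓│
├─────┤ ├───┐ ├─┘ ┌─┘ ┌─┘ ┌─┘ │
│↓ ← ↰│↓│↱ ↓│ │↱ ↑│↓ ↲│↱ ↑│  ↓│
│ ╶─┐ ╵ │ ╷ └─┘ ╶─┤ ╶─┘ ╶─┤ ╷ │
│↳ ↓│↑ ↲│↑│↳ → ↑  │↳ → ↑  │ │↓│
│ ╷ │ ┌─┘ └─────┬─┴───────┤ │ │
│ │↓│ │↱ ↑      │         │ │↓│
│ │ └─┘ ┌───────┤ ┌─────┐ ╵ │ │
│ │↳ → ↑│       │ │     │   │↓│
│ ├─────┤ ╶───┐ ╵ │ ╶─┐ └───┤ │
│ │     │     │   │   │     │↓│
│ ├───╴ ├───╴ ├───┤ ╷ │ ┌───┘ │
│ │     │     │   │ │ │ │↓ ← ↲│
│ ╵ ┌───┘ ┌───┘ ╶─┘ │ └─┤ ┌───┤
│   │     │         │   │↓│↱ ↓│
├───┘ ┌─┬─┘ ┌─┬─────┴─╴ │ │ ╷ │
│     │ │   │ │         │↓│↑│↓│
│ ╶─┬─┘ ╵ ┌─┘ │ ╶─┬─╴ ┌─┘ │ │ │
│   │     │   │   │   │↓ ↲│↑│↓│
├─╴ │ ┌───┴─╴ ├─╴ │ ┌─┘ ┌─┘ │ │
│   │ │       │   │ │↓ ↲│  ↑│↓│
├───┤ ├─╴ ┌─┐ │ ╶─┼─┘ ┌─┴─╴ │ │
│   │ │   │ │ │   │↓ ↲│  ↱ ↑│↓│
│ ╶─┘ ╵ ┌─┘ ╵ └─┐ ╵ ╶─┴─╴ ┌─┘ │
│       │       │  ↳ → → ↑│  B│
└───────┴───────┴─────────┴───┘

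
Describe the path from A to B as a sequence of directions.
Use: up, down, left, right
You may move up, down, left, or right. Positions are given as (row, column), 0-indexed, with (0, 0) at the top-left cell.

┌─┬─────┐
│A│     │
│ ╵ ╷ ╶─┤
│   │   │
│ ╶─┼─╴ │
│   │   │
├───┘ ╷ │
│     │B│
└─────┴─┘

Finding the path and converting it to directions:
Path through cells: (0,0) → (1,0) → (1,1) → (0,1) → (0,2) → (1,2) → (1,3) → (2,3) → (3,3)
Directions: down, right, up, right, down, right, down, down

Solution:

┌─┬─────┐
│A│↱ ↓  │
│ ╵ ╷ ╶─┤
│↳ ↑│↳ ↓│
│ ╶─┼─╴ │
│   │  ↓│
├───┘ ╷ │
│     │B│
└─────┴─┘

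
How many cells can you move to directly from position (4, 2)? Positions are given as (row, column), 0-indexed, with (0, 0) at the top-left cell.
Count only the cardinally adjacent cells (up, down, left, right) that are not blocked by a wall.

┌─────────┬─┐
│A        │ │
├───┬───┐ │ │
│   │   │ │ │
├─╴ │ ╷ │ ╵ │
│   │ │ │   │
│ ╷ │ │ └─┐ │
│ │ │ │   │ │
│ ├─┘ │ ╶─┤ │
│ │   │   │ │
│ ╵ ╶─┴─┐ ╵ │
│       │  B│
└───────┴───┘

Checking passable neighbors of (4, 2):
Neighbors: (3, 2), (4, 1)
Count: 2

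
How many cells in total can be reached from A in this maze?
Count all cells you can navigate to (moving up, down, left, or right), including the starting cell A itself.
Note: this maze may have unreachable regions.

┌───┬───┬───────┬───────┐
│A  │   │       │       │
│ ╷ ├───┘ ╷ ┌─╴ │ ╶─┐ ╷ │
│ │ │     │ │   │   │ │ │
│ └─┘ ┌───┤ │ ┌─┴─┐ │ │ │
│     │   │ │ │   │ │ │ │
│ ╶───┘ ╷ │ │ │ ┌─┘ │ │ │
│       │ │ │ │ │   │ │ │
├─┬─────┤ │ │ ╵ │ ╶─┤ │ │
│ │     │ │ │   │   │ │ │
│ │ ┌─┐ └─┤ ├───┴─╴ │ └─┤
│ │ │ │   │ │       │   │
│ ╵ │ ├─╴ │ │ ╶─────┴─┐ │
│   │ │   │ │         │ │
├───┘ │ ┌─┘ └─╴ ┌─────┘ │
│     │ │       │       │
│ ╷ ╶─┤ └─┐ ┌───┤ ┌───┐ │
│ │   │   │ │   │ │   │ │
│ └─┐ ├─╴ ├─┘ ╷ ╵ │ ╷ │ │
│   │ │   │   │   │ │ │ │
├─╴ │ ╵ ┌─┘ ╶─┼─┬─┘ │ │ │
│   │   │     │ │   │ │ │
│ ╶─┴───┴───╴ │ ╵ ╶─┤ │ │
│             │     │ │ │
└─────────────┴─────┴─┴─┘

Using BFS/flood-fill to find all reachable cells from A:
Maze size: 12 × 12 = 144 total cells
14 cell(s) are walled off and cannot be reached from A.
Reachable cells: 130

Reachable region (· marks reachable cells):

┌───┬───┬───────┬───────┐
│A ·│   │· · · ·│· · · ·│
│ ╷ ├───┘ ╷ ┌─╴ │ ╶─┐ ╷ │
│·│·│· · ·│·│· ·│· ·│·│·│
│ └─┘ ┌───┤ │ ┌─┴─┐ │ │ │
│· · ·│· ·│·│·│· ·│·│·│·│
│ ╶───┘ ╷ │ │ │ ┌─┘ │ │ │
│· · · ·│·│·│·│·│· ·│·│·│
├─┬─────┤ │ │ ╵ │ ╶─┤ │ │
│·│· · ·│·│·│· ·│· ·│·│·│
│ │ ┌─┐ └─┤ ├───┴─╴ │ └─┤
│·│·│·│· ·│·│· · · ·│· ·│
│ ╵ │ ├─╴ │ │ ╶─────┴─┐ │
│· ·│·│· ·│·│· · · · ·│·│
├───┘ │ ┌─┘ └─╴ ┌─────┘ │
│· · ·│·│· · · ·│· · · ·│
│ ╷ ╶─┤ └─┐ ┌───┤ ┌───┐ │
│·│· ·│· ·│·│· ·│·│   │·│
│ └─┐ ├─╴ ├─┘ ╷ ╵ │ ╷ │ │
│· ·│·│· ·│· ·│· ·│ │ │·│
├─╴ │ ╵ ┌─┘ ╶─┼─┬─┘ │ │ │
│· ·│· ·│· · ·│ │   │ │·│
│ ╶─┴───┴───╴ │ ╵ ╶─┤ │ │
│· · · · · · ·│     │ │·│
└─────────────┴─────┴─┴─┘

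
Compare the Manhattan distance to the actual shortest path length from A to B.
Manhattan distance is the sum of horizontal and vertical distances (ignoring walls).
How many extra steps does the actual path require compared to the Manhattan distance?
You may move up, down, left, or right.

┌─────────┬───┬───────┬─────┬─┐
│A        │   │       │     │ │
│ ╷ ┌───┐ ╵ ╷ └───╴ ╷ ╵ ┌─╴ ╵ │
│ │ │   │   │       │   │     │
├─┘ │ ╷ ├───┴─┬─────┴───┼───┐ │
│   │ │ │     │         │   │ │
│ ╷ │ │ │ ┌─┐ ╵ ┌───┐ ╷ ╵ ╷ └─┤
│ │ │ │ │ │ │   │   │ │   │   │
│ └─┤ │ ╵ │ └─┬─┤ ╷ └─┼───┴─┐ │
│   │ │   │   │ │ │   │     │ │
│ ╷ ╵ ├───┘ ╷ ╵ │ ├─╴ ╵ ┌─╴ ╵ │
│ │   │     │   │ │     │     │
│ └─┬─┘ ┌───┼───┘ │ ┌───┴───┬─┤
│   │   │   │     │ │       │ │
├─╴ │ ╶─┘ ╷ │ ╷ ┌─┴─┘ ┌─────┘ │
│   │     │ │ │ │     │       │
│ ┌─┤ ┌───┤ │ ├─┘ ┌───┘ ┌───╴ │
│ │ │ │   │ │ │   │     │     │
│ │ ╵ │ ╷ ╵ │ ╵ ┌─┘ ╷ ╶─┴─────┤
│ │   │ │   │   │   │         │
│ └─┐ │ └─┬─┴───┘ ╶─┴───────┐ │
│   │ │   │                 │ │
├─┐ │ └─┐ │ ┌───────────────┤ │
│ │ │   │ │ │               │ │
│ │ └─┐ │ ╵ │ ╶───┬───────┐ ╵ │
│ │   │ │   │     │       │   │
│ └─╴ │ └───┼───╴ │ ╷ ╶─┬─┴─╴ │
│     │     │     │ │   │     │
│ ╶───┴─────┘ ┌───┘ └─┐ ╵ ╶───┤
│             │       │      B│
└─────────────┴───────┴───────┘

Manhattan distance: |14 - 0| + |14 - 0| = 28
Actual path length: 50
Extra steps: 50 - 28 = 22

Solution:

┌─────────┬───┬───────┬─────┬─┐
│A ↓      │   │       │     │ │
│ ╷ ┌───┐ ╵ ╷ └───╴ ╷ ╵ ┌─╴ ╵ │
│ │↓│   │   │       │   │     │
├─┘ │ ╷ ├───┴─┬─────┴───┼───┐ │
│↓ ↲│ │ │     │         │   │ │
│ ╷ │ │ │ ┌─┐ ╵ ┌───┐ ╷ ╵ ╷ └─┤
│↓│ │ │ │ │ │   │   │ │   │   │
│ └─┤ │ ╵ │ └─┬─┤ ╷ └─┼───┴─┐ │
│↓  │ │   │   │ │ │   │     │ │
│ ╷ ╵ ├───┘ ╷ ╵ │ ├─╴ ╵ ┌─╴ ╵ │
│↓│   │     │   │ │     │     │
│ └─┬─┘ ┌───┼───┘ │ ┌───┴───┬─┤
│↳ ↓│   │   │     │ │       │ │
├─╴ │ ╶─┘ ╷ │ ╷ ┌─┴─┘ ┌─────┘ │
│↓ ↲│     │ │ │ │     │       │
│ ┌─┤ ┌───┤ │ ├─┘ ┌───┘ ┌───╴ │
│↓│ │ │   │ │ │   │     │     │
│ │ ╵ │ ╷ ╵ │ ╵ ┌─┘ ╷ ╶─┴─────┤
│↓│   │ │   │   │   │         │
│ └─┐ │ └─┬─┴───┘ ╶─┴───────┐ │
│↳ ↓│ │   │                 │ │
├─┐ │ └─┐ │ ┌───────────────┤ │
│ │↓│   │ │ │↱ → → → → → → ↓│ │
│ │ └─┐ │ ╵ │ ╶───┬───────┐ ╵ │
│ │↳ ↓│ │   │↑ ← ↰│       │↳ ↓│
│ └─╴ │ └───┼───╴ │ ╷ ╶─┬─┴─╴ │
│↓ ← ↲│     │↱ → ↑│ │   │↓ ← ↲│
│ ╶───┴─────┘ ┌───┘ └─┐ ╵ ╶───┤
│↳ → → → → → ↑│       │  ↳ → B│
└─────────────┴───────┴───────┘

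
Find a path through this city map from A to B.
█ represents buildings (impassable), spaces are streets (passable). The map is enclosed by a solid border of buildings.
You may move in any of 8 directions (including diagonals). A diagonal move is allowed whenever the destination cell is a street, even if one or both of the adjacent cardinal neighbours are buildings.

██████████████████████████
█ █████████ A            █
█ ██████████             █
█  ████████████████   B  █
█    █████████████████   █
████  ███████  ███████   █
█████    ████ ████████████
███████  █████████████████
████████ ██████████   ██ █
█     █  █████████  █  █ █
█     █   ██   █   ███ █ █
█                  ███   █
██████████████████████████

Finding the shortest path from A to B:
Movement: 8-directional
Path length: 10 steps
Directions: right → right → right → right → right → right → right → right → down-right → down-right

Solution:

██████████████████████████
█ █████████ A→→→→→→→↘    █
█ ██████████         ↘   █
█  ████████████████   B  █
█    █████████████████   █
████  ███████  ███████   █
█████    ████ ████████████
███████  █████████████████
████████ ██████████   ██ █
█     █  █████████  █  █ █
█     █   ██   █   ███ █ █
█                  ███   █
██████████████████████████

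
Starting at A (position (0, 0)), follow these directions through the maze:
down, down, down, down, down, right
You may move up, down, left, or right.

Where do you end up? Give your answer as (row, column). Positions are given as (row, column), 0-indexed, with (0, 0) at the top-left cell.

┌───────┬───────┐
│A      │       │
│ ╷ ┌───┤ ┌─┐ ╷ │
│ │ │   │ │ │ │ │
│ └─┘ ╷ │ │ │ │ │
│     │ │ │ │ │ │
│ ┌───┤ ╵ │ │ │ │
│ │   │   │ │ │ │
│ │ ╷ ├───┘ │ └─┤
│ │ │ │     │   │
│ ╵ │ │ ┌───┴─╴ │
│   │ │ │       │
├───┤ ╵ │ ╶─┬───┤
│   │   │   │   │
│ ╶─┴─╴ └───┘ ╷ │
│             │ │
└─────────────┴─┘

Following directions step by step:
Start: (0, 0)
  down: (0, 0) → (1, 0)
  down: (1, 0) → (2, 0)
  down: (2, 0) → (3, 0)
  down: (3, 0) → (4, 0)
  down: (4, 0) → (5, 0)
  right: (5, 0) → (5, 1)
Final position: (5, 1)

Path taken:

┌───────┬───────┐
│A      │       │
│ ╷ ┌───┤ ┌─┐ ╷ │
│↓│ │   │ │ │ │ │
│ └─┘ ╷ │ │ │ │ │
│↓    │ │ │ │ │ │
│ ┌───┤ ╵ │ │ │ │
│↓│   │   │ │ │ │
│ │ ╷ ├───┘ │ └─┤
│↓│ │ │     │   │
│ ╵ │ │ ┌───┴─╴ │
│↳ B│ │ │       │
├───┤ ╵ │ ╶─┬───┤
│   │   │   │   │
│ ╶─┴─╴ └───┘ ╷ │
│             │ │
└─────────────┴─┘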